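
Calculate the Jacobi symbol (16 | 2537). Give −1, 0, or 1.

Pull out 2^4: since 2537 ≡ 1 (mod 8), (2/2537) = +1, so (2/2537)^4 = +1.
Reached (1/2537) = 1. Collecting the sign flips along the way, the symbol is +1.

1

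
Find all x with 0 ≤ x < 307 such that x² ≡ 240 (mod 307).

94, 213

Since 307 ≡ 3 (mod 4), a square root of 240 is 240^((307+1)/4) = 240^77 mod 307.
Repeated squaring: 240^2≡191, 240^4≡255, 240^8≡248, 240^16≡104, 240^32≡71, 240^64≡129 (mod 307).
240^77 = 240^(64+8+4+1) ≡ 94 (mod 307).
Check: 94² = 8836 ≡ 240 (mod 307). The two roots are 94 and 213.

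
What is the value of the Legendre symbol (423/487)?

-1

Reciprocity: 423 ≡ 3 and 487 ≡ 3 (mod 4), so (423/487) = −(487/423).
Reduce top mod 423: now compute (64/423).
Pull out 2^6: since 423 ≡ 7 (mod 8), (2/423) = +1, so (2/423)^6 = +1.
Reached (1/423) = 1. Collecting the sign flips along the way, the symbol is -1.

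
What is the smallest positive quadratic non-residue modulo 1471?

3

(2/1471) = +1, so 2 is a residue.
(3/1471) = −1, so 3 is the smallest positive non-residue mod 1471.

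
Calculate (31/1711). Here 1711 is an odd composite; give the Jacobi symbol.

1

Reciprocity: 31 ≡ 3 and 1711 ≡ 3 (mod 4), so (31/1711) = −(1711/31).
Reduce top mod 31: now compute (6/31).
Pull out 2: since 31 ≡ 7 (mod 8), (2/31) = +1.
Reciprocity: 3 ≡ 3 and 31 ≡ 3 (mod 4), so (3/31) = −(31/3).
Reduce top mod 3: now compute (1/3).
Reached (1/3) = 1. Collecting the sign flips along the way, the symbol is +1.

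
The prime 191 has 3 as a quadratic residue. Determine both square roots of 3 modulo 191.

Since 191 ≡ 3 (mod 4), a square root of 3 is 3^((191+1)/4) = 3^48 mod 191.
Repeated squaring: 3^2≡9, 3^4≡81, 3^8≡67, 3^16≡96, 3^32≡48 (mod 191).
3^48 = 3^(32+16) ≡ 24 (mod 191).
Check: 24² = 576 ≡ 3 (mod 191). The two roots are 24 and 167.

24, 167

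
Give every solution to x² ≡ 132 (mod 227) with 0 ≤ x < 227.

Since 227 ≡ 3 (mod 4), a square root of 132 is 132^((227+1)/4) = 132^57 mod 227.
Repeated squaring: 132^2≡172, 132^4≡74, 132^8≡28, 132^16≡103, 132^32≡167 (mod 227).
132^57 = 132^(32+16+8+1) ≡ 141 (mod 227).
Check: 141² = 19881 ≡ 132 (mod 227). The two roots are 86 and 141.

86, 141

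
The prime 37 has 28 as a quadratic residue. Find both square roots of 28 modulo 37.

37 ≡ 1 (mod 4), so we find a root by search.
Trying successive values, 18² = 324 ≡ 28 (mod 37). The other root is 37 − 18 = 19.

18, 19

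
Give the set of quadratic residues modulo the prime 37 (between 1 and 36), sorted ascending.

Square k = 1,…,18 (k and 37−k give the same square):
1²=1, 2²=4, 3²=9, 4²=16, 5²=25, 6²=36, 7²≡12, 8²≡27, 9²≡7, 10²≡26, 11²≡10, 12²≡33, 13²≡21, 14²≡11, 15²≡3, 16²≡34, 17²≡30, 18²≡28 (mod 37).
So the quadratic residues mod 37 are {1, 3, 4, 7, 9, 10, 11, 12, 16, 21, 25, 26, 27, 28, 30, 33, 34, 36}.

1,3,4,7,9,10,11,12,16,21,25,26,27,28,30,33,34,36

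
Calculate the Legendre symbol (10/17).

-1

Pull out 2: since 17 ≡ 1 (mod 8), (2/17) = +1.
Reciprocity: 5 ≡ 1 and 17 ≡ 1 (mod 4), so (5/17) = +(17/5).
Reduce top mod 5: now compute (2/5).
Pull out 2: since 5 ≡ 5 (mod 8), (2/5) = -1.
Reached (1/5) = 1. Collecting the sign flips along the way, the symbol is -1.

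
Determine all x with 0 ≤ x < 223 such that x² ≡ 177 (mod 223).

Since 223 ≡ 3 (mod 4), a square root of 177 is 177^((223+1)/4) = 177^56 mod 223.
Repeated squaring: 177^2≡109, 177^4≡62, 177^8≡53, 177^16≡133, 177^32≡72 (mod 223).
177^56 = 177^(32+16+8) ≡ 203 (mod 223).
Check: 203² = 41209 ≡ 177 (mod 223). The two roots are 20 and 203.

20, 203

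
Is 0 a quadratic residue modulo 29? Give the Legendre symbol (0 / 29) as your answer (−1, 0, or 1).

Top reduces to 0: gcd > 1, so the symbol is 0.

0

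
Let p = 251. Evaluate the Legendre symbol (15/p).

1

Reciprocity: 15 ≡ 3 and 251 ≡ 3 (mod 4), so (15/251) = −(251/15).
Reduce top mod 15: now compute (11/15).
Reciprocity: 11 ≡ 3 and 15 ≡ 3 (mod 4), so (11/15) = −(15/11).
Reduce top mod 11: now compute (4/11).
Pull out 2^2: since 11 ≡ 3 (mod 8), (2/11) = -1, so (2/11)^2 = +1.
Reached (1/11) = 1. Collecting the sign flips along the way, the symbol is +1.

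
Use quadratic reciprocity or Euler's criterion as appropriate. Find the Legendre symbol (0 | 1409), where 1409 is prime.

Top reduces to 0: gcd > 1, so the symbol is 0.

0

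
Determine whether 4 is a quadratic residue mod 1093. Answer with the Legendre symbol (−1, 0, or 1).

1

Euler's criterion: (4/1093) ≡ 4^546 (mod 1093).
4^2 ≡ 16 (mod 1093)
4^4 ≡ 256 (mod 1093)
4^8 ≡ 1049 (mod 1093)
4^16 ≡ 843 (mod 1093)
4^32 ≡ 199 (mod 1093)
4^64 ≡ 253 (mod 1093)
4^128 ≡ 615 (mod 1093)
4^256 ≡ 47 (mod 1093)
4^512 ≡ 23 (mod 1093)
4^546 = 4^(512+32+2) ≡ 1 (mod 1093).
Result is 1, so (4/1093) = 1.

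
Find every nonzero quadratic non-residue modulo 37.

2 5 6 8 13 14 15 17 18 19 20 22 23 24 29 31 32 35

Square k = 1,…,18 (k and 37−k give the same square):
1²=1, 2²=4, 3²=9, 4²=16, 5²=25, 6²=36, 7²≡12, 8²≡27, 9²≡7, 10²≡26, 11²≡10, 12²≡33, 13²≡21, 14²≡11, 15²≡3, 16²≡34, 17²≡30, 18²≡28 (mod 37).
The residues are {1, 3, 4, 7, 9, 10, 11, 12, 16, 21, 25, 26, 27, 28, 30, 33, 34, 36}; the non-residues are the remaining 18 nonzero classes.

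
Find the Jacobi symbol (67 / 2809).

1

Reciprocity: 67 ≡ 3 and 2809 ≡ 1 (mod 4), so (67/2809) = +(2809/67).
Reduce top mod 67: now compute (62/67).
Pull out 2: since 67 ≡ 3 (mod 8), (2/67) = -1.
Reciprocity: 31 ≡ 3 and 67 ≡ 3 (mod 4), so (31/67) = −(67/31).
Reduce top mod 31: now compute (5/31).
Reciprocity: 5 ≡ 1 and 31 ≡ 3 (mod 4), so (5/31) = +(31/5).
Reduce top mod 5: now compute (1/5).
Reached (1/5) = 1. Collecting the sign flips along the way, the symbol is +1.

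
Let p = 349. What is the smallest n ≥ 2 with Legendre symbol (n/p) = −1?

2

(2/349) = −1, so 2 is the smallest positive non-residue mod 349.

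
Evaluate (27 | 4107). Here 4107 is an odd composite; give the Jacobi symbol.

Reciprocity: 27 ≡ 3 and 4107 ≡ 3 (mod 4), so (27/4107) = −(4107/27).
Reduce top mod 27: now compute (3/27).
Reciprocity: 3 ≡ 3 and 27 ≡ 3 (mod 4), so (3/27) = −(27/3).
Reduce top mod 3: now compute (0/3).
Top reduces to 0: gcd > 1, so the symbol is 0.

0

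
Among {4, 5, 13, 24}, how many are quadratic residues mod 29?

(4/29) = +1 → QR.
(5/29) = +1 → QR.
(13/29) = +1 → QR.
(24/29) = +1 → QR.
Total quadratic residues among the 4: 4.

4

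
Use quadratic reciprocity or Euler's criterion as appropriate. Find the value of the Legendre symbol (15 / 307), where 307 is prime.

Reciprocity: 15 ≡ 3 and 307 ≡ 3 (mod 4), so (15/307) = −(307/15).
Reduce top mod 15: now compute (7/15).
Reciprocity: 7 ≡ 3 and 15 ≡ 3 (mod 4), so (7/15) = −(15/7).
Reduce top mod 7: now compute (1/7).
Reached (1/7) = 1. Collecting the sign flips along the way, the symbol is +1.

1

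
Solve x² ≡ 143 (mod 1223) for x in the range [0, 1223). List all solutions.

Since 1223 ≡ 3 (mod 4), a square root of 143 is 143^((1223+1)/4) = 143^306 mod 1223.
Repeated squaring: 143^2≡881, 143^4≡779, 143^8≡233, 143^16≡477, 143^32≡51, 143^64≡155, 143^128≡788, 143^256≡883 (mod 1223).
143^306 = 143^(256+32+16+2) ≡ 818 (mod 1223).
Check: 818² = 669124 ≡ 143 (mod 1223). The two roots are 405 and 818.

405, 818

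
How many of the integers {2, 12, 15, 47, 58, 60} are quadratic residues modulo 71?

5

(2/71) = +1 → QR.
(12/71) = +1 → QR.
(15/71) = +1 → QR.
(47/71) = -1 → non-residue.
(58/71) = +1 → QR.
(60/71) = +1 → QR.
Total quadratic residues among the 6: 5.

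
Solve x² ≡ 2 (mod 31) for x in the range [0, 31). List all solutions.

Since 31 ≡ 3 (mod 4), a square root of 2 is 2^((31+1)/4) = 2^8 mod 31.
Repeated squaring: 2^2≡4, 2^4≡16, 2^8≡8 (mod 31).
2^8 = 2^(8) ≡ 8 (mod 31).
Check: 8² = 64 ≡ 2 (mod 31). The two roots are 8 and 23.

8, 23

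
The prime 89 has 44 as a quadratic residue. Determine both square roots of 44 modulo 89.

20, 69

89 ≡ 1 (mod 4), so we find a root by search.
Trying successive values, 20² = 400 ≡ 44 (mod 89). The other root is 89 − 20 = 69.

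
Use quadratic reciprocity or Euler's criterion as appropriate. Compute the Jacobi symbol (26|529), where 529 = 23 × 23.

1

Pull out 2: since 529 ≡ 1 (mod 8), (2/529) = +1.
Reciprocity: 13 ≡ 1 and 529 ≡ 1 (mod 4), so (13/529) = +(529/13).
Reduce top mod 13: now compute (9/13).
Reciprocity: 9 ≡ 1 and 13 ≡ 1 (mod 4), so (9/13) = +(13/9).
Reduce top mod 9: now compute (4/9).
Pull out 2^2: since 9 ≡ 1 (mod 8), (2/9) = +1, so (2/9)^2 = +1.
Reached (1/9) = 1. Collecting the sign flips along the way, the symbol is +1.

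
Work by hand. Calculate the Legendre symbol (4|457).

Pull out 2^2: since 457 ≡ 1 (mod 8), (2/457) = +1, so (2/457)^2 = +1.
Reached (1/457) = 1. Collecting the sign flips along the way, the symbol is +1.

1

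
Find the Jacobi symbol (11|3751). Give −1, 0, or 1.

0

Reciprocity: 11 ≡ 3 and 3751 ≡ 3 (mod 4), so (11/3751) = −(3751/11).
Reduce top mod 11: now compute (0/11).
Top reduces to 0: gcd > 1, so the symbol is 0.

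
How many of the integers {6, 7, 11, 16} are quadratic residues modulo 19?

4

(6/19) = +1 → QR.
(7/19) = +1 → QR.
(11/19) = +1 → QR.
(16/19) = +1 → QR.
Total quadratic residues among the 4: 4.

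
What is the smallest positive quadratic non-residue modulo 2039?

7

(2/2039) = +1, so 2 is a residue.
(3/2039) = +1, so 3 is a residue.
(4/2039) = +1, so 4 is a residue.
(5/2039) = +1, so 5 is a residue.
(6/2039) = +1, so 6 is a residue.
(7/2039) = −1, so 7 is the smallest positive non-residue mod 2039.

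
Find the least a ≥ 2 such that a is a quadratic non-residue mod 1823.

5

(2/1823) = +1, so 2 is a residue.
(3/1823) = +1, so 3 is a residue.
(4/1823) = +1, so 4 is a residue.
(5/1823) = −1, so 5 is the smallest positive non-residue mod 1823.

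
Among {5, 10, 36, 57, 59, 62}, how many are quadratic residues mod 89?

(5/89) = +1 → QR.
(10/89) = +1 → QR.
(36/89) = +1 → QR.
(57/89) = +1 → QR.
(59/89) = -1 → non-residue.
(62/89) = -1 → non-residue.
Total quadratic residues among the 6: 4.

4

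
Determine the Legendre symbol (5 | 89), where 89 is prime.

1

Reciprocity: 5 ≡ 1 and 89 ≡ 1 (mod 4), so (5/89) = +(89/5).
Reduce top mod 5: now compute (4/5).
Pull out 2^2: since 5 ≡ 5 (mod 8), (2/5) = -1, so (2/5)^2 = +1.
Reached (1/5) = 1. Collecting the sign flips along the way, the symbol is +1.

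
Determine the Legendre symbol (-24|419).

1

Euler's criterion: (-24/419) ≡ 395^209 (mod 419).
395^2 ≡ 157 (mod 419)
395^4 ≡ 347 (mod 419)
395^8 ≡ 156 (mod 419)
395^16 ≡ 34 (mod 419)
395^32 ≡ 318 (mod 419)
395^64 ≡ 145 (mod 419)
395^128 ≡ 75 (mod 419)
395^209 = 395^(128+64+16+1) ≡ 1 (mod 419).
Result is 1, so (-24/419) = 1.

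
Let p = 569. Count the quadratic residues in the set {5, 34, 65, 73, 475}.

(5/569) = +1 → QR.
(34/569) = +1 → QR.
(65/569) = +1 → QR.
(73/569) = -1 → non-residue.
(475/569) = -1 → non-residue.
Total quadratic residues among the 5: 3.

3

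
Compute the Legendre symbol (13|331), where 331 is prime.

Reciprocity: 13 ≡ 1 and 331 ≡ 3 (mod 4), so (13/331) = +(331/13).
Reduce top mod 13: now compute (6/13).
Pull out 2: since 13 ≡ 5 (mod 8), (2/13) = -1.
Reciprocity: 3 ≡ 3 and 13 ≡ 1 (mod 4), so (3/13) = +(13/3).
Reduce top mod 3: now compute (1/3).
Reached (1/3) = 1. Collecting the sign flips along the way, the symbol is -1.

-1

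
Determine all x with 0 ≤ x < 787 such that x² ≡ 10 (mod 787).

Since 787 ≡ 3 (mod 4), a square root of 10 is 10^((787+1)/4) = 10^197 mod 787.
Repeated squaring: 10^2≡100, 10^4≡556, 10^8≡632, 10^16≡415, 10^32≡659, 10^64≡644, 10^128≡774 (mod 787).
10^197 = 10^(128+64+4+1) ≡ 369 (mod 787).
Check: 369² = 136161 ≡ 10 (mod 787). The two roots are 369 and 418.

369, 418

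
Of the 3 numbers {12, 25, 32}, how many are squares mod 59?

2

(12/59) = +1 → QR.
(25/59) = +1 → QR.
(32/59) = -1 → non-residue.
Total quadratic residues among the 3: 2.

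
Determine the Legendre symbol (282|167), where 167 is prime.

Euler's criterion: (282/167) ≡ 115^83 (mod 167).
115^2 ≡ 32 (mod 167)
115^4 ≡ 22 (mod 167)
115^8 ≡ 150 (mod 167)
115^16 ≡ 122 (mod 167)
115^32 ≡ 21 (mod 167)
115^64 ≡ 107 (mod 167)
115^83 = 115^(64+16+2+1) ≡ 1 (mod 167).
Result is 1, so (282/167) = 1.

1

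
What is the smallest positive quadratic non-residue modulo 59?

(2/59) = −1, so 2 is the smallest positive non-residue mod 59.

2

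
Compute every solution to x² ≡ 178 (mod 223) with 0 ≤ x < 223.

Since 223 ≡ 3 (mod 4), a square root of 178 is 178^((223+1)/4) = 178^56 mod 223.
Repeated squaring: 178^2≡18, 178^4≡101, 178^8≡166, 178^16≡127, 178^32≡73 (mod 223).
178^56 = 178^(32+16+8) ≡ 63 (mod 223).
Check: 63² = 3969 ≡ 178 (mod 223). The two roots are 63 and 160.

63, 160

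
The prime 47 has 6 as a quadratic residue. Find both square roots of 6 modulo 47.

10, 37

Since 47 ≡ 3 (mod 4), a square root of 6 is 6^((47+1)/4) = 6^12 mod 47.
Repeated squaring: 6^2≡36, 6^4≡27, 6^8≡24 (mod 47).
6^12 = 6^(8+4) ≡ 37 (mod 47).
Check: 37² = 1369 ≡ 6 (mod 47). The two roots are 10 and 37.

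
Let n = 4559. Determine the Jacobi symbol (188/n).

Pull out 2^2: since 4559 ≡ 7 (mod 8), (2/4559) = +1, so (2/4559)^2 = +1.
Reciprocity: 47 ≡ 3 and 4559 ≡ 3 (mod 4), so (47/4559) = −(4559/47).
Reduce top mod 47: now compute (0/47).
Top reduces to 0: gcd > 1, so the symbol is 0.

0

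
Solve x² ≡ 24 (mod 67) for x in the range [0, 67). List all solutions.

15, 52

Since 67 ≡ 3 (mod 4), a square root of 24 is 24^((67+1)/4) = 24^17 mod 67.
Repeated squaring: 24^2≡40, 24^4≡59, 24^8≡64, 24^16≡9 (mod 67).
24^17 = 24^(16+1) ≡ 15 (mod 67).
Check: 15² = 225 ≡ 24 (mod 67). The two roots are 15 and 52.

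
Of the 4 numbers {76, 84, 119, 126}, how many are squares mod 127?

2

(76/127) = +1 → QR.
(84/127) = +1 → QR.
(119/127) = -1 → non-residue.
(126/127) = -1 → non-residue.
Total quadratic residues among the 4: 2.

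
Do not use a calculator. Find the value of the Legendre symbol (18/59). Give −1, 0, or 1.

Euler's criterion: (18/59) ≡ 18^29 (mod 59).
18^2 ≡ 29 (mod 59)
18^4 ≡ 15 (mod 59)
18^8 ≡ 48 (mod 59)
18^16 ≡ 3 (mod 59)
18^29 = 18^(16+8+4+1) ≡ 58 (mod 59).
Result is 58 ≡ −1, so (18/59) = −1.

-1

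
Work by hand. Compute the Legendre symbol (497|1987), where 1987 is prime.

Reciprocity: 497 ≡ 1 and 1987 ≡ 3 (mod 4), so (497/1987) = +(1987/497).
Reduce top mod 497: now compute (496/497).
Pull out 2^4: since 497 ≡ 1 (mod 8), (2/497) = +1, so (2/497)^4 = +1.
Reciprocity: 31 ≡ 3 and 497 ≡ 1 (mod 4), so (31/497) = +(497/31).
Reduce top mod 31: now compute (1/31).
Reached (1/31) = 1. Collecting the sign flips along the way, the symbol is +1.

1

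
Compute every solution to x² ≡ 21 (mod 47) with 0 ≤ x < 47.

Since 47 ≡ 3 (mod 4), a square root of 21 is 21^((47+1)/4) = 21^12 mod 47.
Repeated squaring: 21^2≡18, 21^4≡42, 21^8≡25 (mod 47).
21^12 = 21^(8+4) ≡ 16 (mod 47).
Check: 16² = 256 ≡ 21 (mod 47). The two roots are 16 and 31.

16, 31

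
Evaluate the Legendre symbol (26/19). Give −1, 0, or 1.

1

Euler's criterion: (26/19) ≡ 7^9 (mod 19).
7^2 ≡ 11 (mod 19)
7^4 ≡ 7 (mod 19)
7^8 ≡ 11 (mod 19)
7^9 = 7^(8+1) ≡ 1 (mod 19).
Result is 1, so (26/19) = 1.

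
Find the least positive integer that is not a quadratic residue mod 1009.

(2/1009) = +1, so 2 is a residue.
(3/1009) = +1, so 3 is a residue.
(4/1009) = +1, so 4 is a residue.
(5/1009) = +1, so 5 is a residue.
(6/1009) = +1, so 6 is a residue.
(7/1009) = +1, so 7 is a residue.
(8/1009) = +1, so 8 is a residue.
(9/1009) = +1, so 9 is a residue.
(10/1009) = +1, so 10 is a residue.
(11/1009) = −1, so 11 is the smallest positive non-residue mod 1009.

11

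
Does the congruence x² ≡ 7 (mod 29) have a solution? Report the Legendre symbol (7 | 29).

1

Euler's criterion: (7/29) ≡ 7^14 (mod 29).
7^2 ≡ 20 (mod 29)
7^4 ≡ 23 (mod 29)
7^8 ≡ 7 (mod 29)
7^14 = 7^(8+4+2) ≡ 1 (mod 29).
Result is 1, so (7/29) = 1.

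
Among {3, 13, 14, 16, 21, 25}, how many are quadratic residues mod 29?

3

(3/29) = -1 → non-residue.
(13/29) = +1 → QR.
(14/29) = -1 → non-residue.
(16/29) = +1 → QR.
(21/29) = -1 → non-residue.
(25/29) = +1 → QR.
Total quadratic residues among the 6: 3.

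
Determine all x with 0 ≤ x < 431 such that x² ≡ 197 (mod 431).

146, 285

Since 431 ≡ 3 (mod 4), a square root of 197 is 197^((431+1)/4) = 197^108 mod 431.
Repeated squaring: 197^2≡19, 197^4≡361, 197^8≡159, 197^16≡283, 197^32≡354, 197^64≡326 (mod 431).
197^108 = 197^(64+32+8+4) ≡ 285 (mod 431).
Check: 285² = 81225 ≡ 197 (mod 431). The two roots are 146 and 285.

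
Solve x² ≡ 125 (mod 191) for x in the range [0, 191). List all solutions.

70, 121

Since 191 ≡ 3 (mod 4), a square root of 125 is 125^((191+1)/4) = 125^48 mod 191.
Repeated squaring: 125^2≡154, 125^4≡32, 125^8≡69, 125^16≡177, 125^32≡5 (mod 191).
125^48 = 125^(32+16) ≡ 121 (mod 191).
Check: 121² = 14641 ≡ 125 (mod 191). The two roots are 70 and 121.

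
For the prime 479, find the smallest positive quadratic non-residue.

(2/479) = +1, so 2 is a residue.
(3/479) = +1, so 3 is a residue.
(4/479) = +1, so 4 is a residue.
(5/479) = +1, so 5 is a residue.
(6/479) = +1, so 6 is a residue.
(7/479) = +1, so 7 is a residue.
(8/479) = +1, so 8 is a residue.
(9/479) = +1, so 9 is a residue.
(10/479) = +1, so 10 is a residue.
(11/479) = +1, so 11 is a residue.
(12/479) = +1, so 12 is a residue.
(13/479) = −1, so 13 is the smallest positive non-residue mod 479.

13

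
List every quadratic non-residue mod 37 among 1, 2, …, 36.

Square k = 1,…,18 (k and 37−k give the same square):
1²=1, 2²=4, 3²=9, 4²=16, 5²=25, 6²=36, 7²≡12, 8²≡27, 9²≡7, 10²≡26, 11²≡10, 12²≡33, 13²≡21, 14²≡11, 15²≡3, 16²≡34, 17²≡30, 18²≡28 (mod 37).
The residues are {1, 3, 4, 7, 9, 10, 11, 12, 16, 21, 25, 26, 27, 28, 30, 33, 34, 36}; the non-residues are the remaining 18 nonzero classes.

2,5,6,8,13,14,15,17,18,19,20,22,23,24,29,31,32,35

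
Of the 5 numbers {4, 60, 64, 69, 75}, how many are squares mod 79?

2

(4/79) = +1 → QR.
(60/79) = -1 → non-residue.
(64/79) = +1 → QR.
(69/79) = -1 → non-residue.
(75/79) = -1 → non-residue.
Total quadratic residues among the 5: 2.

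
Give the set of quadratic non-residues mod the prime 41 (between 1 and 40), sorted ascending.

3,6,7,11,12,13,14,15,17,19,22,24,26,27,28,29,30,34,35,38

Square k = 1,…,20 (k and 41−k give the same square):
1²=1, 2²=4, 3²=9, 4²=16, 5²=25, 6²=36, 7²≡8, 8²≡23, 9²≡40, 10²≡18, 11²≡39, 12²≡21, 13²≡5, 14²≡32, 15²≡20, 16²≡10, 17²≡2, 18²≡37, 19²≡33, 20²≡31 (mod 41).
The residues are {1, 2, 4, 5, 8, 9, 10, 16, 18, 20, 21, 23, 25, 31, 32, 33, 36, 37, 39, 40}; the non-residues are the remaining 20 nonzero classes.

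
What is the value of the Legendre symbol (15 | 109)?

Reciprocity: 15 ≡ 3 and 109 ≡ 1 (mod 4), so (15/109) = +(109/15).
Reduce top mod 15: now compute (4/15).
Pull out 2^2: since 15 ≡ 7 (mod 8), (2/15) = +1, so (2/15)^2 = +1.
Reached (1/15) = 1. Collecting the sign flips along the way, the symbol is +1.

1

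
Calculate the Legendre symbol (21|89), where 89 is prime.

1

Reciprocity: 21 ≡ 1 and 89 ≡ 1 (mod 4), so (21/89) = +(89/21).
Reduce top mod 21: now compute (5/21).
Reciprocity: 5 ≡ 1 and 21 ≡ 1 (mod 4), so (5/21) = +(21/5).
Reduce top mod 5: now compute (1/5).
Reached (1/5) = 1. Collecting the sign flips along the way, the symbol is +1.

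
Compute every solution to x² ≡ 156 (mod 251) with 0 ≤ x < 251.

Since 251 ≡ 3 (mod 4), a square root of 156 is 156^((251+1)/4) = 156^63 mod 251.
Repeated squaring: 156^2≡240, 156^4≡121, 156^8≡83, 156^16≡112, 156^32≡245 (mod 251).
156^63 = 156^(32+16+8+4+2+1) ≡ 174 (mod 251).
Check: 174² = 30276 ≡ 156 (mod 251). The two roots are 77 and 174.

77, 174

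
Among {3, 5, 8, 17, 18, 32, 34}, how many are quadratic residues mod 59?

(3/59) = +1 → QR.
(5/59) = +1 → QR.
(8/59) = -1 → non-residue.
(17/59) = +1 → QR.
(18/59) = -1 → non-residue.
(32/59) = -1 → non-residue.
(34/59) = -1 → non-residue.
Total quadratic residues among the 7: 3.

3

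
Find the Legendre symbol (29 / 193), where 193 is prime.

-1

Reciprocity: 29 ≡ 1 and 193 ≡ 1 (mod 4), so (29/193) = +(193/29).
Reduce top mod 29: now compute (19/29).
Reciprocity: 19 ≡ 3 and 29 ≡ 1 (mod 4), so (19/29) = +(29/19).
Reduce top mod 19: now compute (10/19).
Pull out 2: since 19 ≡ 3 (mod 8), (2/19) = -1.
Reciprocity: 5 ≡ 1 and 19 ≡ 3 (mod 4), so (5/19) = +(19/5).
Reduce top mod 5: now compute (4/5).
Pull out 2^2: since 5 ≡ 5 (mod 8), (2/5) = -1, so (2/5)^2 = +1.
Reached (1/5) = 1. Collecting the sign flips along the way, the symbol is -1.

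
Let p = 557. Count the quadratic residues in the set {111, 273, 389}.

(111/557) = +1 → QR.
(273/557) = +1 → QR.
(389/557) = +1 → QR.
Total quadratic residues among the 3: 3.

3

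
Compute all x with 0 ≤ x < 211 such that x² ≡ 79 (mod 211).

76, 135

Since 211 ≡ 3 (mod 4), a square root of 79 is 79^((211+1)/4) = 79^53 mod 211.
Repeated squaring: 79^2≡122, 79^4≡114, 79^8≡125, 79^16≡11, 79^32≡121 (mod 211).
79^53 = 79^(32+16+4+1) ≡ 76 (mod 211).
Check: 76² = 5776 ≡ 79 (mod 211). The two roots are 76 and 135.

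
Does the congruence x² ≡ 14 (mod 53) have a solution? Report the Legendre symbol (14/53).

Euler's criterion: (14/53) ≡ 14^26 (mod 53).
14^2 ≡ 37 (mod 53)
14^4 ≡ 44 (mod 53)
14^8 ≡ 28 (mod 53)
14^16 ≡ 42 (mod 53)
14^26 = 14^(16+8+2) ≡ 52 (mod 53).
Result is 52 ≡ −1, so (14/53) = −1.

-1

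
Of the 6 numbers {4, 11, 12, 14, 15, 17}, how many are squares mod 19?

3

(4/19) = +1 → QR.
(11/19) = +1 → QR.
(12/19) = -1 → non-residue.
(14/19) = -1 → non-residue.
(15/19) = -1 → non-residue.
(17/19) = +1 → QR.
Total quadratic residues among the 6: 3.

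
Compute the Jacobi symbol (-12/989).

First reduce: -12 ≡ 977 (mod 989).
Reciprocity: 977 ≡ 1 and 989 ≡ 1 (mod 4), so (977/989) = +(989/977).
Reduce top mod 977: now compute (12/977).
Pull out 2^2: since 977 ≡ 1 (mod 8), (2/977) = +1, so (2/977)^2 = +1.
Reciprocity: 3 ≡ 3 and 977 ≡ 1 (mod 4), so (3/977) = +(977/3).
Reduce top mod 3: now compute (2/3).
Pull out 2: since 3 ≡ 3 (mod 8), (2/3) = -1.
Reached (1/3) = 1. Collecting the sign flips along the way, the symbol is -1.

-1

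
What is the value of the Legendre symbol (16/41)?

Pull out 2^4: since 41 ≡ 1 (mod 8), (2/41) = +1, so (2/41)^4 = +1.
Reached (1/41) = 1. Collecting the sign flips along the way, the symbol is +1.

1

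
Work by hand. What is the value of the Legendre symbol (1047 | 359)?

-1

First reduce: 1047 ≡ 329 (mod 359).
Reciprocity: 329 ≡ 1 and 359 ≡ 3 (mod 4), so (329/359) = +(359/329).
Reduce top mod 329: now compute (30/329).
Pull out 2: since 329 ≡ 1 (mod 8), (2/329) = +1.
Reciprocity: 15 ≡ 3 and 329 ≡ 1 (mod 4), so (15/329) = +(329/15).
Reduce top mod 15: now compute (14/15).
Pull out 2: since 15 ≡ 7 (mod 8), (2/15) = +1.
Reciprocity: 7 ≡ 3 and 15 ≡ 3 (mod 4), so (7/15) = −(15/7).
Reduce top mod 7: now compute (1/7).
Reached (1/7) = 1. Collecting the sign flips along the way, the symbol is -1.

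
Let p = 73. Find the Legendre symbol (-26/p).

-1

First reduce: -26 ≡ 47 (mod 73).
Reciprocity: 47 ≡ 3 and 73 ≡ 1 (mod 4), so (47/73) = +(73/47).
Reduce top mod 47: now compute (26/47).
Pull out 2: since 47 ≡ 7 (mod 8), (2/47) = +1.
Reciprocity: 13 ≡ 1 and 47 ≡ 3 (mod 4), so (13/47) = +(47/13).
Reduce top mod 13: now compute (8/13).
Pull out 2^3: since 13 ≡ 5 (mod 8), (2/13) = -1, so (2/13)^3 = -1.
Reached (1/13) = 1. Collecting the sign flips along the way, the symbol is -1.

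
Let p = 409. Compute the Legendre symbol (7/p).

-1

Euler's criterion: (7/409) ≡ 7^204 (mod 409).
7^2 ≡ 49 (mod 409)
7^4 ≡ 356 (mod 409)
7^8 ≡ 355 (mod 409)
7^16 ≡ 53 (mod 409)
7^32 ≡ 355 (mod 409)
7^64 ≡ 53 (mod 409)
7^128 ≡ 355 (mod 409)
7^204 = 7^(128+64+8+4) ≡ 408 (mod 409).
Result is 408 ≡ −1, so (7/409) = −1.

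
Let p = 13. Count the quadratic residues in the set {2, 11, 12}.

1

(2/13) = -1 → non-residue.
(11/13) = -1 → non-residue.
(12/13) = +1 → QR.
Total quadratic residues among the 3: 1.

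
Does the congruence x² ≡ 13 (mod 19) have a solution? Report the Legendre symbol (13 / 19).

-1

Euler's criterion: (13/19) ≡ 13^9 (mod 19).
13^2 ≡ 17 (mod 19)
13^4 ≡ 4 (mod 19)
13^8 ≡ 16 (mod 19)
13^9 = 13^(8+1) ≡ 18 (mod 19).
Result is 18 ≡ −1, so (13/19) = −1.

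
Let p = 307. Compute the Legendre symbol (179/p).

1

Euler's criterion: (179/307) ≡ 179^153 (mod 307).
179^2 ≡ 113 (mod 307)
179^4 ≡ 182 (mod 307)
179^8 ≡ 275 (mod 307)
179^16 ≡ 103 (mod 307)
179^32 ≡ 171 (mod 307)
179^64 ≡ 76 (mod 307)
179^128 ≡ 250 (mod 307)
179^153 = 179^(128+16+8+1) ≡ 1 (mod 307).
Result is 1, so (179/307) = 1.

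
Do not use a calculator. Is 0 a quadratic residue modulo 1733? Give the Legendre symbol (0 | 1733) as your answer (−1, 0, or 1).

0

Top reduces to 0: gcd > 1, so the symbol is 0.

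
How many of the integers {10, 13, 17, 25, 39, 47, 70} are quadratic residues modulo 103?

(10/103) = -1 → non-residue.
(13/103) = +1 → QR.
(17/103) = +1 → QR.
(25/103) = +1 → QR.
(39/103) = -1 → non-residue.
(47/103) = -1 → non-residue.
(70/103) = -1 → non-residue.
Total quadratic residues among the 7: 3.

3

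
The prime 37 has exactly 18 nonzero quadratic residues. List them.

1,3,4,7,9,10,11,12,16,21,25,26,27,28,30,33,34,36

Square k = 1,…,18 (k and 37−k give the same square):
1²=1, 2²=4, 3²=9, 4²=16, 5²=25, 6²=36, 7²≡12, 8²≡27, 9²≡7, 10²≡26, 11²≡10, 12²≡33, 13²≡21, 14²≡11, 15²≡3, 16²≡34, 17²≡30, 18²≡28 (mod 37).
So the quadratic residues mod 37 are {1, 3, 4, 7, 9, 10, 11, 12, 16, 21, 25, 26, 27, 28, 30, 33, 34, 36}.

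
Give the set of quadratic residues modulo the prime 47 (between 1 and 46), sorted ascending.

1 2 3 4 6 7 8 9 12 14 16 17 18 21 24 25 27 28 32 34 36 37 42

Square k = 1,…,23 (k and 47−k give the same square):
1²=1, 2²=4, 3²=9, 4²=16, 5²=25, 6²=36, 7²≡2, 8²≡17, 9²≡34, 10²≡6, 11²≡27, 12²≡3, 13²≡28, 14²≡8, 15²≡37, 16²≡21, 17²≡7, 18²≡42, 19²≡32, 20²≡24, 21²≡18, 22²≡14, 23²≡12 (mod 47).
So the quadratic residues mod 47 are {1, 2, 3, 4, 6, 7, 8, 9, 12, 14, 16, 17, 18, 21, 24, 25, 27, 28, 32, 34, 36, 37, 42}.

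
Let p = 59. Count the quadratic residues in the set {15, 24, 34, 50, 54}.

1

(15/59) = +1 → QR.
(24/59) = -1 → non-residue.
(34/59) = -1 → non-residue.
(50/59) = -1 → non-residue.
(54/59) = -1 → non-residue.
Total quadratic residues among the 5: 1.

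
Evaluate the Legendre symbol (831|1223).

Reciprocity: 831 ≡ 3 and 1223 ≡ 3 (mod 4), so (831/1223) = −(1223/831).
Reduce top mod 831: now compute (392/831).
Pull out 2^3: since 831 ≡ 7 (mod 8), (2/831) = +1, so (2/831)^3 = +1.
Reciprocity: 49 ≡ 1 and 831 ≡ 3 (mod 4), so (49/831) = +(831/49).
Reduce top mod 49: now compute (47/49).
Reciprocity: 47 ≡ 3 and 49 ≡ 1 (mod 4), so (47/49) = +(49/47).
Reduce top mod 47: now compute (2/47).
Pull out 2: since 47 ≡ 7 (mod 8), (2/47) = +1.
Reached (1/47) = 1. Collecting the sign flips along the way, the symbol is -1.

-1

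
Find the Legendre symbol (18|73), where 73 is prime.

Euler's criterion: (18/73) ≡ 18^36 (mod 73).
18^2 ≡ 32 (mod 73)
18^4 ≡ 2 (mod 73)
18^8 ≡ 4 (mod 73)
18^16 ≡ 16 (mod 73)
18^32 ≡ 37 (mod 73)
18^36 = 18^(32+4) ≡ 1 (mod 73).
Result is 1, so (18/73) = 1.

1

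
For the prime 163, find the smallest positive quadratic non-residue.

2

(2/163) = −1, so 2 is the smallest positive non-residue mod 163.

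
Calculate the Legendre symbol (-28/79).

1

First reduce: -28 ≡ 51 (mod 79).
Reciprocity: 51 ≡ 3 and 79 ≡ 3 (mod 4), so (51/79) = −(79/51).
Reduce top mod 51: now compute (28/51).
Pull out 2^2: since 51 ≡ 3 (mod 8), (2/51) = -1, so (2/51)^2 = +1.
Reciprocity: 7 ≡ 3 and 51 ≡ 3 (mod 4), so (7/51) = −(51/7).
Reduce top mod 7: now compute (2/7).
Pull out 2: since 7 ≡ 7 (mod 8), (2/7) = +1.
Reached (1/7) = 1. Collecting the sign flips along the way, the symbol is +1.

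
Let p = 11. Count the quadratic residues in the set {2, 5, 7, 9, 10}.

(2/11) = -1 → non-residue.
(5/11) = +1 → QR.
(7/11) = -1 → non-residue.
(9/11) = +1 → QR.
(10/11) = -1 → non-residue.
Total quadratic residues among the 5: 2.

2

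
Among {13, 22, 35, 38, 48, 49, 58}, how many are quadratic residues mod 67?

(13/67) = -1 → non-residue.
(22/67) = +1 → QR.
(35/67) = +1 → QR.
(38/67) = -1 → non-residue.
(48/67) = -1 → non-residue.
(49/67) = +1 → QR.
(58/67) = -1 → non-residue.
Total quadratic residues among the 7: 3.

3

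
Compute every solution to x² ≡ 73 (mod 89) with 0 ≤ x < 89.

42, 47

89 ≡ 1 (mod 4), so we find a root by search.
Trying successive values, 42² = 1764 ≡ 73 (mod 89). The other root is 89 − 42 = 47.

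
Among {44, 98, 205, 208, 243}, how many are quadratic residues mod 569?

3

(44/569) = -1 → non-residue.
(98/569) = +1 → QR.
(205/569) = +1 → QR.
(208/569) = +1 → QR.
(243/569) = -1 → non-residue.
Total quadratic residues among the 5: 3.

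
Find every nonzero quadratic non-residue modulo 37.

Square k = 1,…,18 (k and 37−k give the same square):
1²=1, 2²=4, 3²=9, 4²=16, 5²=25, 6²=36, 7²≡12, 8²≡27, 9²≡7, 10²≡26, 11²≡10, 12²≡33, 13²≡21, 14²≡11, 15²≡3, 16²≡34, 17²≡30, 18²≡28 (mod 37).
The residues are {1, 3, 4, 7, 9, 10, 11, 12, 16, 21, 25, 26, 27, 28, 30, 33, 34, 36}; the non-residues are the remaining 18 nonzero classes.

2, 5, 6, 8, 13, 14, 15, 17, 18, 19, 20, 22, 23, 24, 29, 31, 32, 35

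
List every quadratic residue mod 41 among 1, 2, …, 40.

Square k = 1,…,20 (k and 41−k give the same square):
1²=1, 2²=4, 3²=9, 4²=16, 5²=25, 6²=36, 7²≡8, 8²≡23, 9²≡40, 10²≡18, 11²≡39, 12²≡21, 13²≡5, 14²≡32, 15²≡20, 16²≡10, 17²≡2, 18²≡37, 19²≡33, 20²≡31 (mod 41).
So the quadratic residues mod 41 are {1, 2, 4, 5, 8, 9, 10, 16, 18, 20, 21, 23, 25, 31, 32, 33, 36, 37, 39, 40}.

1, 2, 4, 5, 8, 9, 10, 16, 18, 20, 21, 23, 25, 31, 32, 33, 36, 37, 39, 40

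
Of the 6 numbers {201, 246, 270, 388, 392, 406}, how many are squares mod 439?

(201/439) = +1 → QR.
(246/439) = +1 → QR.
(270/439) = -1 → non-residue.
(388/439) = -1 → non-residue.
(392/439) = +1 → QR.
(406/439) = +1 → QR.
Total quadratic residues among the 6: 4.

4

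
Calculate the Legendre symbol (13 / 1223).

Reciprocity: 13 ≡ 1 and 1223 ≡ 3 (mod 4), so (13/1223) = +(1223/13).
Reduce top mod 13: now compute (1/13).
Reached (1/13) = 1. Collecting the sign flips along the way, the symbol is +1.

1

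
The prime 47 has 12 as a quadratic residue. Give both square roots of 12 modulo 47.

23, 24

Since 47 ≡ 3 (mod 4), a square root of 12 is 12^((47+1)/4) = 12^12 mod 47.
Repeated squaring: 12^2≡3, 12^4≡9, 12^8≡34 (mod 47).
12^12 = 12^(8+4) ≡ 24 (mod 47).
Check: 24² = 576 ≡ 12 (mod 47). The two roots are 23 and 24.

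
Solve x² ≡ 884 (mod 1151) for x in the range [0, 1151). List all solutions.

Since 1151 ≡ 3 (mod 4), a square root of 884 is 884^((1151+1)/4) = 884^288 mod 1151.
Repeated squaring: 884^2≡1078, 884^4≡725, 884^8≡769, 884^16≡898, 884^32≡704, 884^64≡686, 884^128≡988, 884^256≡96 (mod 1151).
884^288 = 884^(256+32) ≡ 826 (mod 1151).
Check: 826² = 682276 ≡ 884 (mod 1151). The two roots are 325 and 826.

325, 826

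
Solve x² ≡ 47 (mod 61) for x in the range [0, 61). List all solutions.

61 ≡ 1 (mod 4), so we find a root by search.
Trying successive values, 13² = 169 ≡ 47 (mod 61). The other root is 61 − 13 = 48.

13, 48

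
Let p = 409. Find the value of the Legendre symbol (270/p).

1

Pull out 2: since 409 ≡ 1 (mod 8), (2/409) = +1.
Reciprocity: 135 ≡ 3 and 409 ≡ 1 (mod 4), so (135/409) = +(409/135).
Reduce top mod 135: now compute (4/135).
Pull out 2^2: since 135 ≡ 7 (mod 8), (2/135) = +1, so (2/135)^2 = +1.
Reached (1/135) = 1. Collecting the sign flips along the way, the symbol is +1.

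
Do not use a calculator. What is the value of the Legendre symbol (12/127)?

-1

Euler's criterion: (12/127) ≡ 12^63 (mod 127).
12^2 ≡ 17 (mod 127)
12^4 ≡ 35 (mod 127)
12^8 ≡ 82 (mod 127)
12^16 ≡ 120 (mod 127)
12^32 ≡ 49 (mod 127)
12^63 = 12^(32+16+8+4+2+1) ≡ 126 (mod 127).
Result is 126 ≡ −1, so (12/127) = −1.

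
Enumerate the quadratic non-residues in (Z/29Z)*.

2 3 8 10 11 12 14 15 17 18 19 21 26 27

Square k = 1,…,14 (k and 29−k give the same square):
1²=1, 2²=4, 3²=9, 4²=16, 5²=25, 6²≡7, 7²≡20, 8²≡6, 9²≡23, 10²≡13, 11²≡5, 12²≡28, 13²≡24, 14²≡22 (mod 29).
The residues are {1, 4, 5, 6, 7, 9, 13, 16, 20, 22, 23, 24, 25, 28}; the non-residues are the remaining 14 nonzero classes.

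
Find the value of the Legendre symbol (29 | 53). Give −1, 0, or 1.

1

Euler's criterion: (29/53) ≡ 29^26 (mod 53).
29^2 ≡ 46 (mod 53)
29^4 ≡ 49 (mod 53)
29^8 ≡ 16 (mod 53)
29^16 ≡ 44 (mod 53)
29^26 = 29^(16+8+2) ≡ 1 (mod 53).
Result is 1, so (29/53) = 1.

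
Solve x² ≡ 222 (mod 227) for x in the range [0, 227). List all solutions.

26, 201

Since 227 ≡ 3 (mod 4), a square root of 222 is 222^((227+1)/4) = 222^57 mod 227.
Repeated squaring: 222^2≡25, 222^4≡171, 222^8≡185, 222^16≡175, 222^32≡207 (mod 227).
222^57 = 222^(32+16+8+1) ≡ 26 (mod 227).
Check: 26² = 676 ≡ 222 (mod 227). The two roots are 26 and 201.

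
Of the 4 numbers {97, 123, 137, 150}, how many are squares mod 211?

3

(97/211) = -1 → non-residue.
(123/211) = +1 → QR.
(137/211) = +1 → QR.
(150/211) = +1 → QR.
Total quadratic residues among the 4: 3.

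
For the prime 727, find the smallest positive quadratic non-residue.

3

(2/727) = +1, so 2 is a residue.
(3/727) = −1, so 3 is the smallest positive non-residue mod 727.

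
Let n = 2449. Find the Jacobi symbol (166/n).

-1

Pull out 2: since 2449 ≡ 1 (mod 8), (2/2449) = +1.
Reciprocity: 83 ≡ 3 and 2449 ≡ 1 (mod 4), so (83/2449) = +(2449/83).
Reduce top mod 83: now compute (42/83).
Pull out 2: since 83 ≡ 3 (mod 8), (2/83) = -1.
Reciprocity: 21 ≡ 1 and 83 ≡ 3 (mod 4), so (21/83) = +(83/21).
Reduce top mod 21: now compute (20/21).
Pull out 2^2: since 21 ≡ 5 (mod 8), (2/21) = -1, so (2/21)^2 = +1.
Reciprocity: 5 ≡ 1 and 21 ≡ 1 (mod 4), so (5/21) = +(21/5).
Reduce top mod 5: now compute (1/5).
Reached (1/5) = 1. Collecting the sign flips along the way, the symbol is -1.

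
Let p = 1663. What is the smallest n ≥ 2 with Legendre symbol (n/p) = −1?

(2/1663) = +1, so 2 is a residue.
(3/1663) = −1, so 3 is the smallest positive non-residue mod 1663.

3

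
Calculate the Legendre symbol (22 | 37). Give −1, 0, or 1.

-1

Pull out 2: since 37 ≡ 5 (mod 8), (2/37) = -1.
Reciprocity: 11 ≡ 3 and 37 ≡ 1 (mod 4), so (11/37) = +(37/11).
Reduce top mod 11: now compute (4/11).
Pull out 2^2: since 11 ≡ 3 (mod 8), (2/11) = -1, so (2/11)^2 = +1.
Reached (1/11) = 1. Collecting the sign flips along the way, the symbol is -1.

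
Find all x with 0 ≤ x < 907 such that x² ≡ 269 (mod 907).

447, 460

Since 907 ≡ 3 (mod 4), a square root of 269 is 269^((907+1)/4) = 269^227 mod 907.
Repeated squaring: 269^2≡708, 269^4≡600, 269^8≡828, 269^16≡799, 269^32≡780, 269^64≡710, 269^128≡715 (mod 907).
269^227 = 269^(128+64+32+2+1) ≡ 447 (mod 907).
Check: 447² = 199809 ≡ 269 (mod 907). The two roots are 447 and 460.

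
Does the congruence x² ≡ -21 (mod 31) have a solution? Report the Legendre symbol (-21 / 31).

1

First reduce: -21 ≡ 10 (mod 31).
Pull out 2: since 31 ≡ 7 (mod 8), (2/31) = +1.
Reciprocity: 5 ≡ 1 and 31 ≡ 3 (mod 4), so (5/31) = +(31/5).
Reduce top mod 5: now compute (1/5).
Reached (1/5) = 1. Collecting the sign flips along the way, the symbol is +1.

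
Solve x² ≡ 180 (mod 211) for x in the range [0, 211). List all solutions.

32, 179

Since 211 ≡ 3 (mod 4), a square root of 180 is 180^((211+1)/4) = 180^53 mod 211.
Repeated squaring: 180^2≡117, 180^4≡185, 180^8≡43, 180^16≡161, 180^32≡179 (mod 211).
180^53 = 180^(32+16+4+1) ≡ 179 (mod 211).
Check: 179² = 32041 ≡ 180 (mod 211). The two roots are 32 and 179.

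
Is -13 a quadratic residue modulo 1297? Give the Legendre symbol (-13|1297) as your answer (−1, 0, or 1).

1

First reduce: -13 ≡ 1284 (mod 1297).
Pull out 2^2: since 1297 ≡ 1 (mod 8), (2/1297) = +1, so (2/1297)^2 = +1.
Reciprocity: 321 ≡ 1 and 1297 ≡ 1 (mod 4), so (321/1297) = +(1297/321).
Reduce top mod 321: now compute (13/321).
Reciprocity: 13 ≡ 1 and 321 ≡ 1 (mod 4), so (13/321) = +(321/13).
Reduce top mod 13: now compute (9/13).
Reciprocity: 9 ≡ 1 and 13 ≡ 1 (mod 4), so (9/13) = +(13/9).
Reduce top mod 9: now compute (4/9).
Pull out 2^2: since 9 ≡ 1 (mod 8), (2/9) = +1, so (2/9)^2 = +1.
Reached (1/9) = 1. Collecting the sign flips along the way, the symbol is +1.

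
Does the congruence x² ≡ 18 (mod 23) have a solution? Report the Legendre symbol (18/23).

Euler's criterion: (18/23) ≡ 18^11 (mod 23).
18^2 ≡ 2 (mod 23)
18^4 ≡ 4 (mod 23)
18^8 ≡ 16 (mod 23)
18^11 = 18^(8+2+1) ≡ 1 (mod 23).
Result is 1, so (18/23) = 1.

1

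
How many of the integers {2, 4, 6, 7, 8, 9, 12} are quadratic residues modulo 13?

3

(2/13) = -1 → non-residue.
(4/13) = +1 → QR.
(6/13) = -1 → non-residue.
(7/13) = -1 → non-residue.
(8/13) = -1 → non-residue.
(9/13) = +1 → QR.
(12/13) = +1 → QR.
Total quadratic residues among the 7: 3.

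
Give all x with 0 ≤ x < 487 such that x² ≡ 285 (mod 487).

218, 269

Since 487 ≡ 3 (mod 4), a square root of 285 is 285^((487+1)/4) = 285^122 mod 487.
Repeated squaring: 285^2≡383, 285^4≡102, 285^8≡177, 285^16≡161, 285^32≡110, 285^64≡412 (mod 487).
285^122 = 285^(64+32+16+8+2) ≡ 269 (mod 487).
Check: 269² = 72361 ≡ 285 (mod 487). The two roots are 218 and 269.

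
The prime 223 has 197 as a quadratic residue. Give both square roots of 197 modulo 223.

Since 223 ≡ 3 (mod 4), a square root of 197 is 197^((223+1)/4) = 197^56 mod 223.
Repeated squaring: 197^2≡7, 197^4≡49, 197^8≡171, 197^16≡28, 197^32≡115 (mod 223).
197^56 = 197^(32+16+8) ≡ 33 (mod 223).
Check: 33² = 1089 ≡ 197 (mod 223). The two roots are 33 and 190.

33, 190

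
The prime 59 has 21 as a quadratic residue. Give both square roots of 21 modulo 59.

Since 59 ≡ 3 (mod 4), a square root of 21 is 21^((59+1)/4) = 21^15 mod 59.
Repeated squaring: 21^2≡28, 21^4≡17, 21^8≡53 (mod 59).
21^15 = 21^(8+4+2+1) ≡ 27 (mod 59).
Check: 27² = 729 ≡ 21 (mod 59). The two roots are 27 and 32.

27, 32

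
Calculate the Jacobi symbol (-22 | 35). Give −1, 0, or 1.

1

First reduce: -22 ≡ 13 (mod 35).
Reciprocity: 13 ≡ 1 and 35 ≡ 3 (mod 4), so (13/35) = +(35/13).
Reduce top mod 13: now compute (9/13).
Reciprocity: 9 ≡ 1 and 13 ≡ 1 (mod 4), so (9/13) = +(13/9).
Reduce top mod 9: now compute (4/9).
Pull out 2^2: since 9 ≡ 1 (mod 8), (2/9) = +1, so (2/9)^2 = +1.
Reached (1/9) = 1. Collecting the sign flips along the way, the symbol is +1.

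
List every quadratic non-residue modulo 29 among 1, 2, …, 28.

Square k = 1,…,14 (k and 29−k give the same square):
1²=1, 2²=4, 3²=9, 4²=16, 5²=25, 6²≡7, 7²≡20, 8²≡6, 9²≡23, 10²≡13, 11²≡5, 12²≡28, 13²≡24, 14²≡22 (mod 29).
The residues are {1, 4, 5, 6, 7, 9, 13, 16, 20, 22, 23, 24, 25, 28}; the non-residues are the remaining 14 nonzero classes.

2 3 8 10 11 12 14 15 17 18 19 21 26 27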